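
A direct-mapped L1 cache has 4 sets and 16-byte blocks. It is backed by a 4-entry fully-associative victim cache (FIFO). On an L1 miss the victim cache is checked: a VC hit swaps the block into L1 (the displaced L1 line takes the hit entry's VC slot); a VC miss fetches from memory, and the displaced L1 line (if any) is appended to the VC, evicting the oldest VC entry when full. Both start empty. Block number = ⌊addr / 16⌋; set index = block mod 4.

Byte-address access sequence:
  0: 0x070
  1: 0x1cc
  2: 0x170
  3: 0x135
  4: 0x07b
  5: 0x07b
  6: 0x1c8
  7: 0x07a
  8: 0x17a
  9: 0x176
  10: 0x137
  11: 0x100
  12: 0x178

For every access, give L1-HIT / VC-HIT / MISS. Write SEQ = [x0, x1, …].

  [0] addr=0x70 blk=7 s=3: MISS | VC []
  [1] addr=0x1cc blk=28 s=0: MISS | VC []
  [2] addr=0x170 blk=23 s=3: MISS | VC [7]
  [3] addr=0x135 blk=19 s=3: MISS | VC [7, 23]
  [4] addr=0x7b blk=7 s=3: VC-HIT | VC [19, 23]
  [5] addr=0x7b blk=7 s=3: L1-HIT | VC [19, 23]
  [6] addr=0x1c8 blk=28 s=0: L1-HIT | VC [19, 23]
  [7] addr=0x7a blk=7 s=3: L1-HIT | VC [19, 23]
  [8] addr=0x17a blk=23 s=3: VC-HIT | VC [19, 7]
  [9] addr=0x176 blk=23 s=3: L1-HIT | VC [19, 7]
  [10] addr=0x137 blk=19 s=3: VC-HIT | VC [23, 7]
  [11] addr=0x100 blk=16 s=0: MISS | VC [23, 7, 28]
  [12] addr=0x178 blk=23 s=3: VC-HIT | VC [19, 7, 28]

SEQ = [MISS, MISS, MISS, MISS, VC-HIT, L1-HIT, L1-HIT, L1-HIT, VC-HIT, L1-HIT, VC-HIT, MISS, VC-HIT]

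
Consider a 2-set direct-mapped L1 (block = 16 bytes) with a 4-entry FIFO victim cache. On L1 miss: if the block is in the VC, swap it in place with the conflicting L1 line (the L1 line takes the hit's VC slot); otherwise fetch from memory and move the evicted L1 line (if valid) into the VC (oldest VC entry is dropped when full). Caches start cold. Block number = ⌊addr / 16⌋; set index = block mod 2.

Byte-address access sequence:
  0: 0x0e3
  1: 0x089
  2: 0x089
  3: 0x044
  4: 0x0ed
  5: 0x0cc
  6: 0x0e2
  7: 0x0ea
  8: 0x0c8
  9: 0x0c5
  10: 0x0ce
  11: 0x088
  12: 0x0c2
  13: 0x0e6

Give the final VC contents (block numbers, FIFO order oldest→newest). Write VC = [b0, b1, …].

  [0] addr=0xe3 blk=14 s=0: MISS | VC []
  [1] addr=0x89 blk=8 s=0: MISS | VC [14]
  [2] addr=0x89 blk=8 s=0: L1-HIT | VC [14]
  [3] addr=0x44 blk=4 s=0: MISS | VC [14, 8]
  [4] addr=0xed blk=14 s=0: VC-HIT | VC [4, 8]
  [5] addr=0xcc blk=12 s=0: MISS | VC [4, 8, 14]
  [6] addr=0xe2 blk=14 s=0: VC-HIT | VC [4, 8, 12]
  [7] addr=0xea blk=14 s=0: L1-HIT | VC [4, 8, 12]
  [8] addr=0xc8 blk=12 s=0: VC-HIT | VC [4, 8, 14]
  [9] addr=0xc5 blk=12 s=0: L1-HIT | VC [4, 8, 14]
  [10] addr=0xce blk=12 s=0: L1-HIT | VC [4, 8, 14]
  [11] addr=0x88 blk=8 s=0: VC-HIT | VC [4, 12, 14]
  [12] addr=0xc2 blk=12 s=0: VC-HIT | VC [4, 8, 14]
  [13] addr=0xe6 blk=14 s=0: VC-HIT | VC [4, 8, 12]

VC = [4, 8, 12]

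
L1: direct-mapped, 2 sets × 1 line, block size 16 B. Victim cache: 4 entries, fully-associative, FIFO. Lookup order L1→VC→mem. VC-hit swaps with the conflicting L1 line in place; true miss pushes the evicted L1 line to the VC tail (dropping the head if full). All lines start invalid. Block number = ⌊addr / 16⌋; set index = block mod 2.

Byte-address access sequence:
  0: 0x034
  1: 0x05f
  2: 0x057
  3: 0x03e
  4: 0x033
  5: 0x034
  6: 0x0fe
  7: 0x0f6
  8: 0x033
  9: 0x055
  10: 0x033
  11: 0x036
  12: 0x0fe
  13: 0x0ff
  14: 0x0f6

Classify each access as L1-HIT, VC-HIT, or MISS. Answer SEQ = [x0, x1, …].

SEQ = [MISS, MISS, L1-HIT, VC-HIT, L1-HIT, L1-HIT, MISS, L1-HIT, VC-HIT, VC-HIT, VC-HIT, L1-HIT, VC-HIT, L1-HIT, L1-HIT]

0: 0x34 (blk 3, set 1) → MISS  vc=[]
1: 0x5f (blk 5, set 1) → MISS  vc=[3]
2: 0x57 (blk 5, set 1) → L1-HIT  vc=[3]
3: 0x3e (blk 3, set 1) → VC-HIT  vc=[5]
4: 0x33 (blk 3, set 1) → L1-HIT  vc=[5]
5: 0x34 (blk 3, set 1) → L1-HIT  vc=[5]
6: 0xfe (blk 15, set 1) → MISS  vc=[5, 3]
7: 0xf6 (blk 15, set 1) → L1-HIT  vc=[5, 3]
8: 0x33 (blk 3, set 1) → VC-HIT  vc=[5, 15]
9: 0x55 (blk 5, set 1) → VC-HIT  vc=[3, 15]
10: 0x33 (blk 3, set 1) → VC-HIT  vc=[5, 15]
11: 0x36 (blk 3, set 1) → L1-HIT  vc=[5, 15]
12: 0xfe (blk 15, set 1) → VC-HIT  vc=[5, 3]
13: 0xff (blk 15, set 1) → L1-HIT  vc=[5, 3]
14: 0xf6 (blk 15, set 1) → L1-HIT  vc=[5, 3]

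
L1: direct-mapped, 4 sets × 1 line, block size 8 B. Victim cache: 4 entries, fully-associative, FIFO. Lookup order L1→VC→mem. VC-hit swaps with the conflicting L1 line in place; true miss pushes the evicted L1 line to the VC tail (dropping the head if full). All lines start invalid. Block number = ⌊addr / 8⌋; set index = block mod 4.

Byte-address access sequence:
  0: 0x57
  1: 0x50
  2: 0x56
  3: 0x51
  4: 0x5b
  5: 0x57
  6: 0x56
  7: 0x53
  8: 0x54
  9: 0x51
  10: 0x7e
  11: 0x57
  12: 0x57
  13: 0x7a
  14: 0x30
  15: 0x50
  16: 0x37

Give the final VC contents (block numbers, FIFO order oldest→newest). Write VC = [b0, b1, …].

VC = [11, 10]

  [0] addr=0x57 blk=10 s=2: MISS | VC []
  [1] addr=0x50 blk=10 s=2: L1-HIT | VC []
  [2] addr=0x56 blk=10 s=2: L1-HIT | VC []
  [3] addr=0x51 blk=10 s=2: L1-HIT | VC []
  [4] addr=0x5b blk=11 s=3: MISS | VC []
  [5] addr=0x57 blk=10 s=2: L1-HIT | VC []
  [6] addr=0x56 blk=10 s=2: L1-HIT | VC []
  [7] addr=0x53 blk=10 s=2: L1-HIT | VC []
  [8] addr=0x54 blk=10 s=2: L1-HIT | VC []
  [9] addr=0x51 blk=10 s=2: L1-HIT | VC []
  [10] addr=0x7e blk=15 s=3: MISS | VC [11]
  [11] addr=0x57 blk=10 s=2: L1-HIT | VC [11]
  [12] addr=0x57 blk=10 s=2: L1-HIT | VC [11]
  [13] addr=0x7a blk=15 s=3: L1-HIT | VC [11]
  [14] addr=0x30 blk=6 s=2: MISS | VC [11, 10]
  [15] addr=0x50 blk=10 s=2: VC-HIT | VC [11, 6]
  [16] addr=0x37 blk=6 s=2: VC-HIT | VC [11, 10]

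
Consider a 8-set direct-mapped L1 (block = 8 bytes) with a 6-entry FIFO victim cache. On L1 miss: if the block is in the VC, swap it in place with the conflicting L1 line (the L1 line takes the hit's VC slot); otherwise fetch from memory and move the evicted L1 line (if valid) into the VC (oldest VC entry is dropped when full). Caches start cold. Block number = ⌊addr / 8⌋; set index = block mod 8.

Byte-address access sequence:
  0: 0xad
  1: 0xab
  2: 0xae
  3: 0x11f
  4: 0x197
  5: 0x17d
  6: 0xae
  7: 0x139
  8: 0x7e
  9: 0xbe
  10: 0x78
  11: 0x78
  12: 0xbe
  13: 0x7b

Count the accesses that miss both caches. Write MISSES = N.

#0 0xad→b21/s5 MISS; vc=[]
#1 0xab→b21/s5 L1-HIT; vc=[]
#2 0xae→b21/s5 L1-HIT; vc=[]
#3 0x11f→b35/s3 MISS; vc=[]
#4 0x197→b50/s2 MISS; vc=[]
#5 0x17d→b47/s7 MISS; vc=[]
#6 0xae→b21/s5 L1-HIT; vc=[]
#7 0x139→b39/s7 MISS; vc=[47]
#8 0x7e→b15/s7 MISS; vc=[47,39]
#9 0xbe→b23/s7 MISS; vc=[47,39,15]
#10 0x78→b15/s7 VC-HIT; vc=[47,39,23]
#11 0x78→b15/s7 L1-HIT; vc=[47,39,23]
#12 0xbe→b23/s7 VC-HIT; vc=[47,39,15]
#13 0x7b→b15/s7 VC-HIT; vc=[47,39,23]

MISSES = 7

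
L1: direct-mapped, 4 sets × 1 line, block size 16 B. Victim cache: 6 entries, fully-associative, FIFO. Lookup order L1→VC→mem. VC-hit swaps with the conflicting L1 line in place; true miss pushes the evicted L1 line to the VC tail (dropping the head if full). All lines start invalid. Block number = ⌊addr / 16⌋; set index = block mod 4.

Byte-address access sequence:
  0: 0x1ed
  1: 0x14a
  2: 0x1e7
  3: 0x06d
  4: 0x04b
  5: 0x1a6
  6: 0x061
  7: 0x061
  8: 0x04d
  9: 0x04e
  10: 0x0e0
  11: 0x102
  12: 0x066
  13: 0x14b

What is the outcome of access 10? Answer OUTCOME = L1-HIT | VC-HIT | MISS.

OUTCOME = MISS

  [0] addr=0x1ed blk=30 s=2: MISS | VC []
  [1] addr=0x14a blk=20 s=0: MISS | VC []
  [2] addr=0x1e7 blk=30 s=2: L1-HIT | VC []
  [3] addr=0x6d blk=6 s=2: MISS | VC [30]
  [4] addr=0x4b blk=4 s=0: MISS | VC [30, 20]
  [5] addr=0x1a6 blk=26 s=2: MISS | VC [30, 20, 6]
  [6] addr=0x61 blk=6 s=2: VC-HIT | VC [30, 20, 26]
  [7] addr=0x61 blk=6 s=2: L1-HIT | VC [30, 20, 26]
  [8] addr=0x4d blk=4 s=0: L1-HIT | VC [30, 20, 26]
  [9] addr=0x4e blk=4 s=0: L1-HIT | VC [30, 20, 26]
  [10] addr=0xe0 blk=14 s=2: MISS | VC [30, 20, 26, 6]
  [11] addr=0x102 blk=16 s=0: MISS | VC [30, 20, 26, 6, 4]
  [12] addr=0x66 blk=6 s=2: VC-HIT | VC [30, 20, 26, 14, 4]
  [13] addr=0x14b blk=20 s=0: VC-HIT | VC [30, 16, 26, 14, 4]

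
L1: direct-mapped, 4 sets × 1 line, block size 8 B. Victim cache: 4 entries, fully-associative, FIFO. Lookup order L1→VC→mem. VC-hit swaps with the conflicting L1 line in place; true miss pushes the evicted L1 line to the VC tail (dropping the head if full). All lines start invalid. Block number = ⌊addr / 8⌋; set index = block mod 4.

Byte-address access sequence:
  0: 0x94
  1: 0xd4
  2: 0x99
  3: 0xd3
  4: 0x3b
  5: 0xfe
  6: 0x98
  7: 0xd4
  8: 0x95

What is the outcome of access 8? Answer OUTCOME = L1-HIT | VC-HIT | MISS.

OUTCOME = VC-HIT

#0 0x94→b18/s2 MISS; vc=[]
#1 0xd4→b26/s2 MISS; vc=[18]
#2 0x99→b19/s3 MISS; vc=[18]
#3 0xd3→b26/s2 L1-HIT; vc=[18]
#4 0x3b→b7/s3 MISS; vc=[18,19]
#5 0xfe→b31/s3 MISS; vc=[18,19,7]
#6 0x98→b19/s3 VC-HIT; vc=[18,31,7]
#7 0xd4→b26/s2 L1-HIT; vc=[18,31,7]
#8 0x95→b18/s2 VC-HIT; vc=[26,31,7]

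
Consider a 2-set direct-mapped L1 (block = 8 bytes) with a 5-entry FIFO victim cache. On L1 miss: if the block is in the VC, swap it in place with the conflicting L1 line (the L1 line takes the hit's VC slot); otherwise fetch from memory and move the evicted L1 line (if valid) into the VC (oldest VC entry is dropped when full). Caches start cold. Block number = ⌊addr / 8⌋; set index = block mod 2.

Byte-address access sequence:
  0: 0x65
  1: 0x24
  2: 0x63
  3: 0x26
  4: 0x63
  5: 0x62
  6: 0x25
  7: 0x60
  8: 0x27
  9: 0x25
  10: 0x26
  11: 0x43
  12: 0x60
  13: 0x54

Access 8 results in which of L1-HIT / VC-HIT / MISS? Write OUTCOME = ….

OUTCOME = VC-HIT

0: 0x65 (blk 12, set 0) → MISS  vc=[]
1: 0x24 (blk 4, set 0) → MISS  vc=[12]
2: 0x63 (blk 12, set 0) → VC-HIT  vc=[4]
3: 0x26 (blk 4, set 0) → VC-HIT  vc=[12]
4: 0x63 (blk 12, set 0) → VC-HIT  vc=[4]
5: 0x62 (blk 12, set 0) → L1-HIT  vc=[4]
6: 0x25 (blk 4, set 0) → VC-HIT  vc=[12]
7: 0x60 (blk 12, set 0) → VC-HIT  vc=[4]
8: 0x27 (blk 4, set 0) → VC-HIT  vc=[12]
9: 0x25 (blk 4, set 0) → L1-HIT  vc=[12]
10: 0x26 (blk 4, set 0) → L1-HIT  vc=[12]
11: 0x43 (blk 8, set 0) → MISS  vc=[12, 4]
12: 0x60 (blk 12, set 0) → VC-HIT  vc=[8, 4]
13: 0x54 (blk 10, set 0) → MISS  vc=[8, 4, 12]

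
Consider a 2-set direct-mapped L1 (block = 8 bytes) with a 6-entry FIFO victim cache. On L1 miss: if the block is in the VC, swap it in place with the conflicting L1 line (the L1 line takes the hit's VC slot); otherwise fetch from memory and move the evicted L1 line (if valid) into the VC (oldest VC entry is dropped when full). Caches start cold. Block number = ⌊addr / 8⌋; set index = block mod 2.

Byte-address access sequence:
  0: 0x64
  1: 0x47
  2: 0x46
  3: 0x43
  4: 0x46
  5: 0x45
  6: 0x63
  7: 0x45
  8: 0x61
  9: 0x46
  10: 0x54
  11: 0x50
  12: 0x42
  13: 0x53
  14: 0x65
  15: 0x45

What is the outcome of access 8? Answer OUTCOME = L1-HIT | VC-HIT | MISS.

0: 0x64 (blk 12, set 0) → MISS  vc=[]
1: 0x47 (blk 8, set 0) → MISS  vc=[12]
2: 0x46 (blk 8, set 0) → L1-HIT  vc=[12]
3: 0x43 (blk 8, set 0) → L1-HIT  vc=[12]
4: 0x46 (blk 8, set 0) → L1-HIT  vc=[12]
5: 0x45 (blk 8, set 0) → L1-HIT  vc=[12]
6: 0x63 (blk 12, set 0) → VC-HIT  vc=[8]
7: 0x45 (blk 8, set 0) → VC-HIT  vc=[12]
8: 0x61 (blk 12, set 0) → VC-HIT  vc=[8]
9: 0x46 (blk 8, set 0) → VC-HIT  vc=[12]
10: 0x54 (blk 10, set 0) → MISS  vc=[12, 8]
11: 0x50 (blk 10, set 0) → L1-HIT  vc=[12, 8]
12: 0x42 (blk 8, set 0) → VC-HIT  vc=[12, 10]
13: 0x53 (blk 10, set 0) → VC-HIT  vc=[12, 8]
14: 0x65 (blk 12, set 0) → VC-HIT  vc=[10, 8]
15: 0x45 (blk 8, set 0) → VC-HIT  vc=[10, 12]

OUTCOME = VC-HIT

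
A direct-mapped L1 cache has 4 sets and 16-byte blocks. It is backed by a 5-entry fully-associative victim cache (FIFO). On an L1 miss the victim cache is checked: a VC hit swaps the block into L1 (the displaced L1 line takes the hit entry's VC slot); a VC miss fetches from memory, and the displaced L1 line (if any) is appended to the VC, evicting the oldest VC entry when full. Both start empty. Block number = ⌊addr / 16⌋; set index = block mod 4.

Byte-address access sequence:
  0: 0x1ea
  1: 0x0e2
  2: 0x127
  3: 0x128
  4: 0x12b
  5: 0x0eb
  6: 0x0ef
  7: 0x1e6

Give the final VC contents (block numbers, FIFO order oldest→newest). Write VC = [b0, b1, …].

0: 0x1ea (blk 30, set 2) → MISS  vc=[]
1: 0xe2 (blk 14, set 2) → MISS  vc=[30]
2: 0x127 (blk 18, set 2) → MISS  vc=[30, 14]
3: 0x128 (blk 18, set 2) → L1-HIT  vc=[30, 14]
4: 0x12b (blk 18, set 2) → L1-HIT  vc=[30, 14]
5: 0xeb (blk 14, set 2) → VC-HIT  vc=[30, 18]
6: 0xef (blk 14, set 2) → L1-HIT  vc=[30, 18]
7: 0x1e6 (blk 30, set 2) → VC-HIT  vc=[14, 18]

VC = [14, 18]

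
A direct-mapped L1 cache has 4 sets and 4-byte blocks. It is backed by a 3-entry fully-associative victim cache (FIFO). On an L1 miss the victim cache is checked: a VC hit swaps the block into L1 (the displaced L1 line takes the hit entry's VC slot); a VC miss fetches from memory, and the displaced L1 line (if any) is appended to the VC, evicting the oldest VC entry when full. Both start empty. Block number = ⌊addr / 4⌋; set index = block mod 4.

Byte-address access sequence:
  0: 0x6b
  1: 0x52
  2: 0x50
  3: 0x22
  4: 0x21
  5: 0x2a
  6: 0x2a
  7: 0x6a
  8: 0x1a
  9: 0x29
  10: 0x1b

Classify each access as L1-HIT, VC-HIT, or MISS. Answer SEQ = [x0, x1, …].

0: 0x6b (blk 26, set 2) → MISS  vc=[]
1: 0x52 (blk 20, set 0) → MISS  vc=[]
2: 0x50 (blk 20, set 0) → L1-HIT  vc=[]
3: 0x22 (blk 8, set 0) → MISS  vc=[20]
4: 0x21 (blk 8, set 0) → L1-HIT  vc=[20]
5: 0x2a (blk 10, set 2) → MISS  vc=[20, 26]
6: 0x2a (blk 10, set 2) → L1-HIT  vc=[20, 26]
7: 0x6a (blk 26, set 2) → VC-HIT  vc=[20, 10]
8: 0x1a (blk 6, set 2) → MISS  vc=[20, 10, 26]
9: 0x29 (blk 10, set 2) → VC-HIT  vc=[20, 6, 26]
10: 0x1b (blk 6, set 2) → VC-HIT  vc=[20, 10, 26]

SEQ = [MISS, MISS, L1-HIT, MISS, L1-HIT, MISS, L1-HIT, VC-HIT, MISS, VC-HIT, VC-HIT]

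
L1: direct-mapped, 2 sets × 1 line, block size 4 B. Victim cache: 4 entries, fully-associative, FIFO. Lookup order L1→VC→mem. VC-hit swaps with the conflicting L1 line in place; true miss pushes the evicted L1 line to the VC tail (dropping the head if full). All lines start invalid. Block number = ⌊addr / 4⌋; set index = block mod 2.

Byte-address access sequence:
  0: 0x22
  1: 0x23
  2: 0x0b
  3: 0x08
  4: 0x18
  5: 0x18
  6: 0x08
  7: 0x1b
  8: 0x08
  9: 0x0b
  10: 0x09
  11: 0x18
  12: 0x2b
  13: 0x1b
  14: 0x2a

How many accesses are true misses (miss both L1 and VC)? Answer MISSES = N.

0: 0x22 (blk 8, set 0) → MISS  vc=[]
1: 0x23 (blk 8, set 0) → L1-HIT  vc=[]
2: 0xb (blk 2, set 0) → MISS  vc=[8]
3: 0x8 (blk 2, set 0) → L1-HIT  vc=[8]
4: 0x18 (blk 6, set 0) → MISS  vc=[8, 2]
5: 0x18 (blk 6, set 0) → L1-HIT  vc=[8, 2]
6: 0x8 (blk 2, set 0) → VC-HIT  vc=[8, 6]
7: 0x1b (blk 6, set 0) → VC-HIT  vc=[8, 2]
8: 0x8 (blk 2, set 0) → VC-HIT  vc=[8, 6]
9: 0xb (blk 2, set 0) → L1-HIT  vc=[8, 6]
10: 0x9 (blk 2, set 0) → L1-HIT  vc=[8, 6]
11: 0x18 (blk 6, set 0) → VC-HIT  vc=[8, 2]
12: 0x2b (blk 10, set 0) → MISS  vc=[8, 2, 6]
13: 0x1b (blk 6, set 0) → VC-HIT  vc=[8, 2, 10]
14: 0x2a (blk 10, set 0) → VC-HIT  vc=[8, 2, 6]

MISSES = 4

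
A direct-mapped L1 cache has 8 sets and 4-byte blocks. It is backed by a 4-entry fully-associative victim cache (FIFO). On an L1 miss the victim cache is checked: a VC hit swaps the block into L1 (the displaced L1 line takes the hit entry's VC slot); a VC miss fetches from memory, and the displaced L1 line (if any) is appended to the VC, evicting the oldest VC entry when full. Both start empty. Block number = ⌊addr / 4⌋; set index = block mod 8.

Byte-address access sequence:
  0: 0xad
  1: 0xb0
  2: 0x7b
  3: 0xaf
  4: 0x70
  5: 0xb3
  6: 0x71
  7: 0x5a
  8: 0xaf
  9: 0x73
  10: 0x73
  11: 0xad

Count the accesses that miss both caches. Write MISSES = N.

#0 0xad→b43/s3 MISS; vc=[]
#1 0xb0→b44/s4 MISS; vc=[]
#2 0x7b→b30/s6 MISS; vc=[]
#3 0xaf→b43/s3 L1-HIT; vc=[]
#4 0x70→b28/s4 MISS; vc=[44]
#5 0xb3→b44/s4 VC-HIT; vc=[28]
#6 0x71→b28/s4 VC-HIT; vc=[44]
#7 0x5a→b22/s6 MISS; vc=[44,30]
#8 0xaf→b43/s3 L1-HIT; vc=[44,30]
#9 0x73→b28/s4 L1-HIT; vc=[44,30]
#10 0x73→b28/s4 L1-HIT; vc=[44,30]
#11 0xad→b43/s3 L1-HIT; vc=[44,30]

MISSES = 5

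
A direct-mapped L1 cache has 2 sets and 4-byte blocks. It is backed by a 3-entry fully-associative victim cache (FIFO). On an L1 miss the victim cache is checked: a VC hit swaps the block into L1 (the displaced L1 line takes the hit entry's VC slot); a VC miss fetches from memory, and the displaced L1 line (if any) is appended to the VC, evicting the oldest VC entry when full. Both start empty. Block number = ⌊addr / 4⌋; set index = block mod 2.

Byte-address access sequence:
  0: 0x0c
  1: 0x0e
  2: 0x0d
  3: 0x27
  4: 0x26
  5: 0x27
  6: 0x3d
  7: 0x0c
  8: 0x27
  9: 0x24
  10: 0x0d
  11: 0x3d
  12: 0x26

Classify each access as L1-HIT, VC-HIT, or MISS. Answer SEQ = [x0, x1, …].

SEQ = [MISS, L1-HIT, L1-HIT, MISS, L1-HIT, L1-HIT, MISS, VC-HIT, VC-HIT, L1-HIT, VC-HIT, VC-HIT, VC-HIT]

  [0] addr=0xc blk=3 s=1: MISS | VC []
  [1] addr=0xe blk=3 s=1: L1-HIT | VC []
  [2] addr=0xd blk=3 s=1: L1-HIT | VC []
  [3] addr=0x27 blk=9 s=1: MISS | VC [3]
  [4] addr=0x26 blk=9 s=1: L1-HIT | VC [3]
  [5] addr=0x27 blk=9 s=1: L1-HIT | VC [3]
  [6] addr=0x3d blk=15 s=1: MISS | VC [3, 9]
  [7] addr=0xc blk=3 s=1: VC-HIT | VC [15, 9]
  [8] addr=0x27 blk=9 s=1: VC-HIT | VC [15, 3]
  [9] addr=0x24 blk=9 s=1: L1-HIT | VC [15, 3]
  [10] addr=0xd blk=3 s=1: VC-HIT | VC [15, 9]
  [11] addr=0x3d blk=15 s=1: VC-HIT | VC [3, 9]
  [12] addr=0x26 blk=9 s=1: VC-HIT | VC [3, 15]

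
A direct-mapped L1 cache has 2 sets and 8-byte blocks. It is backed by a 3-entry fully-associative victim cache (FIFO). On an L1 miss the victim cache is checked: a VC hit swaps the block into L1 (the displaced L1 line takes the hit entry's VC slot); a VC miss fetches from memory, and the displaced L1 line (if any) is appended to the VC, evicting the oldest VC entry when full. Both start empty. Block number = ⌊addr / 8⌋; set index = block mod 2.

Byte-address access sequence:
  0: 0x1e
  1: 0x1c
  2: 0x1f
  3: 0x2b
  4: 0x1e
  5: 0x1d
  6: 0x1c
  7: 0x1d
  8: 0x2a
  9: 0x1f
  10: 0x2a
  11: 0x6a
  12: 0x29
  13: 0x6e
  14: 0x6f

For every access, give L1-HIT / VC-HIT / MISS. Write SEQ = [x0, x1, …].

SEQ = [MISS, L1-HIT, L1-HIT, MISS, VC-HIT, L1-HIT, L1-HIT, L1-HIT, VC-HIT, VC-HIT, VC-HIT, MISS, VC-HIT, VC-HIT, L1-HIT]

#0 0x1e→b3/s1 MISS; vc=[]
#1 0x1c→b3/s1 L1-HIT; vc=[]
#2 0x1f→b3/s1 L1-HIT; vc=[]
#3 0x2b→b5/s1 MISS; vc=[3]
#4 0x1e→b3/s1 VC-HIT; vc=[5]
#5 0x1d→b3/s1 L1-HIT; vc=[5]
#6 0x1c→b3/s1 L1-HIT; vc=[5]
#7 0x1d→b3/s1 L1-HIT; vc=[5]
#8 0x2a→b5/s1 VC-HIT; vc=[3]
#9 0x1f→b3/s1 VC-HIT; vc=[5]
#10 0x2a→b5/s1 VC-HIT; vc=[3]
#11 0x6a→b13/s1 MISS; vc=[3,5]
#12 0x29→b5/s1 VC-HIT; vc=[3,13]
#13 0x6e→b13/s1 VC-HIT; vc=[3,5]
#14 0x6f→b13/s1 L1-HIT; vc=[3,5]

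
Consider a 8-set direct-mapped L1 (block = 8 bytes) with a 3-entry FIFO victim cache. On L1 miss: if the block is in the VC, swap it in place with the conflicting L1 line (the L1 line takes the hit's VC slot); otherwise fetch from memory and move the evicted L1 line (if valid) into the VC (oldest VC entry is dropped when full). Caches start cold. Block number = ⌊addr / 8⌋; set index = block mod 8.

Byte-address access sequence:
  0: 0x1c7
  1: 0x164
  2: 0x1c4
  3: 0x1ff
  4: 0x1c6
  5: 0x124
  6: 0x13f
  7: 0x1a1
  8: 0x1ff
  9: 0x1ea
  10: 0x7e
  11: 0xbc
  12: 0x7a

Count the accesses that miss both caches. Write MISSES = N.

#0 0x1c7→b56/s0 MISS; vc=[]
#1 0x164→b44/s4 MISS; vc=[]
#2 0x1c4→b56/s0 L1-HIT; vc=[]
#3 0x1ff→b63/s7 MISS; vc=[]
#4 0x1c6→b56/s0 L1-HIT; vc=[]
#5 0x124→b36/s4 MISS; vc=[44]
#6 0x13f→b39/s7 MISS; vc=[44,63]
#7 0x1a1→b52/s4 MISS; vc=[44,63,36]
#8 0x1ff→b63/s7 VC-HIT; vc=[44,39,36]
#9 0x1ea→b61/s5 MISS; vc=[44,39,36]
#10 0x7e→b15/s7 MISS; vc=[39,36,63]
#11 0xbc→b23/s7 MISS; vc=[36,63,15]
#12 0x7a→b15/s7 VC-HIT; vc=[36,63,23]

MISSES = 9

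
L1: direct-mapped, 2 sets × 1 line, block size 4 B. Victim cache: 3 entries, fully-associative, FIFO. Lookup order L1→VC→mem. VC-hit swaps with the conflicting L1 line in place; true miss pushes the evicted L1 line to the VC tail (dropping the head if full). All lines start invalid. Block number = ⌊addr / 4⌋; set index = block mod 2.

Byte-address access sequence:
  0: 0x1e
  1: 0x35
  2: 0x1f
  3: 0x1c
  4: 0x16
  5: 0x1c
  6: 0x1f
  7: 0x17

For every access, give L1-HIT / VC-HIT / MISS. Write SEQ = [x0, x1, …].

#0 0x1e→b7/s1 MISS; vc=[]
#1 0x35→b13/s1 MISS; vc=[7]
#2 0x1f→b7/s1 VC-HIT; vc=[13]
#3 0x1c→b7/s1 L1-HIT; vc=[13]
#4 0x16→b5/s1 MISS; vc=[13,7]
#5 0x1c→b7/s1 VC-HIT; vc=[13,5]
#6 0x1f→b7/s1 L1-HIT; vc=[13,5]
#7 0x17→b5/s1 VC-HIT; vc=[13,7]

SEQ = [MISS, MISS, VC-HIT, L1-HIT, MISS, VC-HIT, L1-HIT, VC-HIT]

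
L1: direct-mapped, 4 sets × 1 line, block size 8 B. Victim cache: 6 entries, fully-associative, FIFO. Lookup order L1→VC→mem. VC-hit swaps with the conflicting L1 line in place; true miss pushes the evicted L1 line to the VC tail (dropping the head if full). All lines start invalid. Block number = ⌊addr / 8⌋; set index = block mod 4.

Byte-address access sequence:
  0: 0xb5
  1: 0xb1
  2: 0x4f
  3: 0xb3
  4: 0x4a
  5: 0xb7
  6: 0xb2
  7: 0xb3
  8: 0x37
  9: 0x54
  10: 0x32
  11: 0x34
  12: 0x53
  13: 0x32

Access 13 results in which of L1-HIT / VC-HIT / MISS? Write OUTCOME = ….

OUTCOME = VC-HIT

#0 0xb5→b22/s2 MISS; vc=[]
#1 0xb1→b22/s2 L1-HIT; vc=[]
#2 0x4f→b9/s1 MISS; vc=[]
#3 0xb3→b22/s2 L1-HIT; vc=[]
#4 0x4a→b9/s1 L1-HIT; vc=[]
#5 0xb7→b22/s2 L1-HIT; vc=[]
#6 0xb2→b22/s2 L1-HIT; vc=[]
#7 0xb3→b22/s2 L1-HIT; vc=[]
#8 0x37→b6/s2 MISS; vc=[22]
#9 0x54→b10/s2 MISS; vc=[22,6]
#10 0x32→b6/s2 VC-HIT; vc=[22,10]
#11 0x34→b6/s2 L1-HIT; vc=[22,10]
#12 0x53→b10/s2 VC-HIT; vc=[22,6]
#13 0x32→b6/s2 VC-HIT; vc=[22,10]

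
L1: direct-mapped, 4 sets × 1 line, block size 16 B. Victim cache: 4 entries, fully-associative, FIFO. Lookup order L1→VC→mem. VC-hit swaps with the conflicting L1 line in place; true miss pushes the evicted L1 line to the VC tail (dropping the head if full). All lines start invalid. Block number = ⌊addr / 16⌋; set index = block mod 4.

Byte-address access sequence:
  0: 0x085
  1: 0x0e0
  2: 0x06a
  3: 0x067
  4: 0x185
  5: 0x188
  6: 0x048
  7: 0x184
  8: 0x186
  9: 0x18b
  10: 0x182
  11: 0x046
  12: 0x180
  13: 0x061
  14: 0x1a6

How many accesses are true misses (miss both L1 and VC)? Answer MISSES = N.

MISSES = 6

0: 0x85 (blk 8, set 0) → MISS  vc=[]
1: 0xe0 (blk 14, set 2) → MISS  vc=[]
2: 0x6a (blk 6, set 2) → MISS  vc=[14]
3: 0x67 (blk 6, set 2) → L1-HIT  vc=[14]
4: 0x185 (blk 24, set 0) → MISS  vc=[14, 8]
5: 0x188 (blk 24, set 0) → L1-HIT  vc=[14, 8]
6: 0x48 (blk 4, set 0) → MISS  vc=[14, 8, 24]
7: 0x184 (blk 24, set 0) → VC-HIT  vc=[14, 8, 4]
8: 0x186 (blk 24, set 0) → L1-HIT  vc=[14, 8, 4]
9: 0x18b (blk 24, set 0) → L1-HIT  vc=[14, 8, 4]
10: 0x182 (blk 24, set 0) → L1-HIT  vc=[14, 8, 4]
11: 0x46 (blk 4, set 0) → VC-HIT  vc=[14, 8, 24]
12: 0x180 (blk 24, set 0) → VC-HIT  vc=[14, 8, 4]
13: 0x61 (blk 6, set 2) → L1-HIT  vc=[14, 8, 4]
14: 0x1a6 (blk 26, set 2) → MISS  vc=[14, 8, 4, 6]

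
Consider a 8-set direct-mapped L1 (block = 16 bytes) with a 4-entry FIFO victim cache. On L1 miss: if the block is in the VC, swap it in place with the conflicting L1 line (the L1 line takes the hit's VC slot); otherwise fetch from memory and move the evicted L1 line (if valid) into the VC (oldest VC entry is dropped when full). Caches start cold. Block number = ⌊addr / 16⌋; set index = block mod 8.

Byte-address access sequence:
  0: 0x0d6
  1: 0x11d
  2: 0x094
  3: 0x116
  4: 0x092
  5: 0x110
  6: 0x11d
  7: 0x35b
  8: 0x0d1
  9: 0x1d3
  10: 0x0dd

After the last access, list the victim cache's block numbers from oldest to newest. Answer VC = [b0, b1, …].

VC = [9, 53, 29]

#0 0xd6→b13/s5 MISS; vc=[]
#1 0x11d→b17/s1 MISS; vc=[]
#2 0x94→b9/s1 MISS; vc=[17]
#3 0x116→b17/s1 VC-HIT; vc=[9]
#4 0x92→b9/s1 VC-HIT; vc=[17]
#5 0x110→b17/s1 VC-HIT; vc=[9]
#6 0x11d→b17/s1 L1-HIT; vc=[9]
#7 0x35b→b53/s5 MISS; vc=[9,13]
#8 0xd1→b13/s5 VC-HIT; vc=[9,53]
#9 0x1d3→b29/s5 MISS; vc=[9,53,13]
#10 0xdd→b13/s5 VC-HIT; vc=[9,53,29]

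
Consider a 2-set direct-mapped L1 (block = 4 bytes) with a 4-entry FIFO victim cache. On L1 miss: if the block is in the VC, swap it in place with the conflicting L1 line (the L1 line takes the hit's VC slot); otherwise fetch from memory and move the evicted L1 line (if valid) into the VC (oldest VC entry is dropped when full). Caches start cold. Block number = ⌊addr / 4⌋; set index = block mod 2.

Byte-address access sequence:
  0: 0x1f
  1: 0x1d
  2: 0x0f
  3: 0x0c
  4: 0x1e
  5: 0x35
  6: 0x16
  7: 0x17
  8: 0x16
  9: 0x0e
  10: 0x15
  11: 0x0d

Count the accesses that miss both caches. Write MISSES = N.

MISSES = 4

  [0] addr=0x1f blk=7 s=1: MISS | VC []
  [1] addr=0x1d blk=7 s=1: L1-HIT | VC []
  [2] addr=0xf blk=3 s=1: MISS | VC [7]
  [3] addr=0xc blk=3 s=1: L1-HIT | VC [7]
  [4] addr=0x1e blk=7 s=1: VC-HIT | VC [3]
  [5] addr=0x35 blk=13 s=1: MISS | VC [3, 7]
  [6] addr=0x16 blk=5 s=1: MISS | VC [3, 7, 13]
  [7] addr=0x17 blk=5 s=1: L1-HIT | VC [3, 7, 13]
  [8] addr=0x16 blk=5 s=1: L1-HIT | VC [3, 7, 13]
  [9] addr=0xe blk=3 s=1: VC-HIT | VC [5, 7, 13]
  [10] addr=0x15 blk=5 s=1: VC-HIT | VC [3, 7, 13]
  [11] addr=0xd blk=3 s=1: VC-HIT | VC [5, 7, 13]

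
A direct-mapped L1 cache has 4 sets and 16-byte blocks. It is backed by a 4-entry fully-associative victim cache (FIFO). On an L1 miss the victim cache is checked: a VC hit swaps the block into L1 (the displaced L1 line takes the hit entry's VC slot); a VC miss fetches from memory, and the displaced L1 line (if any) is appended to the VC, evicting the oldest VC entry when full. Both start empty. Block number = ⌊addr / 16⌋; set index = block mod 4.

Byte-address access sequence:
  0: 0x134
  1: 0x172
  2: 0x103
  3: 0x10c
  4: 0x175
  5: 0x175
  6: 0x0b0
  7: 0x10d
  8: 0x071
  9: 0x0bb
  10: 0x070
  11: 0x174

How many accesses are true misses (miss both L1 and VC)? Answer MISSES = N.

MISSES = 5

#0 0x134→b19/s3 MISS; vc=[]
#1 0x172→b23/s3 MISS; vc=[19]
#2 0x103→b16/s0 MISS; vc=[19]
#3 0x10c→b16/s0 L1-HIT; vc=[19]
#4 0x175→b23/s3 L1-HIT; vc=[19]
#5 0x175→b23/s3 L1-HIT; vc=[19]
#6 0xb0→b11/s3 MISS; vc=[19,23]
#7 0x10d→b16/s0 L1-HIT; vc=[19,23]
#8 0x71→b7/s3 MISS; vc=[19,23,11]
#9 0xbb→b11/s3 VC-HIT; vc=[19,23,7]
#10 0x70→b7/s3 VC-HIT; vc=[19,23,11]
#11 0x174→b23/s3 VC-HIT; vc=[19,7,11]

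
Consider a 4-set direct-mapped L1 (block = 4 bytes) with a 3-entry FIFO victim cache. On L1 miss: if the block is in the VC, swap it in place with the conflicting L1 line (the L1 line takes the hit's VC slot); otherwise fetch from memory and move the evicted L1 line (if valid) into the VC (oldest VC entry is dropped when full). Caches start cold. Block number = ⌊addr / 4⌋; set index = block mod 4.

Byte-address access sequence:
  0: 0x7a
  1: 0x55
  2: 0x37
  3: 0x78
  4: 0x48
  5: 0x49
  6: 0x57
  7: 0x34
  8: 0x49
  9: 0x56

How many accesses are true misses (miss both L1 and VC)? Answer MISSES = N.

  [0] addr=0x7a blk=30 s=2: MISS | VC []
  [1] addr=0x55 blk=21 s=1: MISS | VC []
  [2] addr=0x37 blk=13 s=1: MISS | VC [21]
  [3] addr=0x78 blk=30 s=2: L1-HIT | VC [21]
  [4] addr=0x48 blk=18 s=2: MISS | VC [21, 30]
  [5] addr=0x49 blk=18 s=2: L1-HIT | VC [21, 30]
  [6] addr=0x57 blk=21 s=1: VC-HIT | VC [13, 30]
  [7] addr=0x34 blk=13 s=1: VC-HIT | VC [21, 30]
  [8] addr=0x49 blk=18 s=2: L1-HIT | VC [21, 30]
  [9] addr=0x56 blk=21 s=1: VC-HIT | VC [13, 30]

MISSES = 4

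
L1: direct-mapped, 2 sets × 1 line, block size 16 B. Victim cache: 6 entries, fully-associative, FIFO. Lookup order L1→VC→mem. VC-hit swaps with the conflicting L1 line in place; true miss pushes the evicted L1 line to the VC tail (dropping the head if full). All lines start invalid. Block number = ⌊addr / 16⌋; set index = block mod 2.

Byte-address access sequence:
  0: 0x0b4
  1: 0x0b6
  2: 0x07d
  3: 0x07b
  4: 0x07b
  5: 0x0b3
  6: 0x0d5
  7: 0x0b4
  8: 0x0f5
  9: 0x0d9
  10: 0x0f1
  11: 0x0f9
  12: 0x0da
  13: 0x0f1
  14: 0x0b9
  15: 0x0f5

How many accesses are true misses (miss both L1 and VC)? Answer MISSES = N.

MISSES = 4

0: 0xb4 (blk 11, set 1) → MISS  vc=[]
1: 0xb6 (blk 11, set 1) → L1-HIT  vc=[]
2: 0x7d (blk 7, set 1) → MISS  vc=[11]
3: 0x7b (blk 7, set 1) → L1-HIT  vc=[11]
4: 0x7b (blk 7, set 1) → L1-HIT  vc=[11]
5: 0xb3 (blk 11, set 1) → VC-HIT  vc=[7]
6: 0xd5 (blk 13, set 1) → MISS  vc=[7, 11]
7: 0xb4 (blk 11, set 1) → VC-HIT  vc=[7, 13]
8: 0xf5 (blk 15, set 1) → MISS  vc=[7, 13, 11]
9: 0xd9 (blk 13, set 1) → VC-HIT  vc=[7, 15, 11]
10: 0xf1 (blk 15, set 1) → VC-HIT  vc=[7, 13, 11]
11: 0xf9 (blk 15, set 1) → L1-HIT  vc=[7, 13, 11]
12: 0xda (blk 13, set 1) → VC-HIT  vc=[7, 15, 11]
13: 0xf1 (blk 15, set 1) → VC-HIT  vc=[7, 13, 11]
14: 0xb9 (blk 11, set 1) → VC-HIT  vc=[7, 13, 15]
15: 0xf5 (blk 15, set 1) → VC-HIT  vc=[7, 13, 11]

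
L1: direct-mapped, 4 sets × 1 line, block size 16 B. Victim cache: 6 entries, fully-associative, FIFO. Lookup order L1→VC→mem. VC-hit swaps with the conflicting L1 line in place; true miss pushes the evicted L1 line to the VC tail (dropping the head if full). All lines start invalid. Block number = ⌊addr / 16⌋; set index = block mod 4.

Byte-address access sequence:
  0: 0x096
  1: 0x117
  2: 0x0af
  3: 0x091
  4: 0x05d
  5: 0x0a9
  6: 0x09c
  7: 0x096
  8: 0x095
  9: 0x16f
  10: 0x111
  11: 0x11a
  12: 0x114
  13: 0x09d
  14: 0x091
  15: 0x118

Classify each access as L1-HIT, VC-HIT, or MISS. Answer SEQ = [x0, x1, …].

  [0] addr=0x96 blk=9 s=1: MISS | VC []
  [1] addr=0x117 blk=17 s=1: MISS | VC [9]
  [2] addr=0xaf blk=10 s=2: MISS | VC [9]
  [3] addr=0x91 blk=9 s=1: VC-HIT | VC [17]
  [4] addr=0x5d blk=5 s=1: MISS | VC [17, 9]
  [5] addr=0xa9 blk=10 s=2: L1-HIT | VC [17, 9]
  [6] addr=0x9c blk=9 s=1: VC-HIT | VC [17, 5]
  [7] addr=0x96 blk=9 s=1: L1-HIT | VC [17, 5]
  [8] addr=0x95 blk=9 s=1: L1-HIT | VC [17, 5]
  [9] addr=0x16f blk=22 s=2: MISS | VC [17, 5, 10]
  [10] addr=0x111 blk=17 s=1: VC-HIT | VC [9, 5, 10]
  [11] addr=0x11a blk=17 s=1: L1-HIT | VC [9, 5, 10]
  [12] addr=0x114 blk=17 s=1: L1-HIT | VC [9, 5, 10]
  [13] addr=0x9d blk=9 s=1: VC-HIT | VC [17, 5, 10]
  [14] addr=0x91 blk=9 s=1: L1-HIT | VC [17, 5, 10]
  [15] addr=0x118 blk=17 s=1: VC-HIT | VC [9, 5, 10]

SEQ = [MISS, MISS, MISS, VC-HIT, MISS, L1-HIT, VC-HIT, L1-HIT, L1-HIT, MISS, VC-HIT, L1-HIT, L1-HIT, VC-HIT, L1-HIT, VC-HIT]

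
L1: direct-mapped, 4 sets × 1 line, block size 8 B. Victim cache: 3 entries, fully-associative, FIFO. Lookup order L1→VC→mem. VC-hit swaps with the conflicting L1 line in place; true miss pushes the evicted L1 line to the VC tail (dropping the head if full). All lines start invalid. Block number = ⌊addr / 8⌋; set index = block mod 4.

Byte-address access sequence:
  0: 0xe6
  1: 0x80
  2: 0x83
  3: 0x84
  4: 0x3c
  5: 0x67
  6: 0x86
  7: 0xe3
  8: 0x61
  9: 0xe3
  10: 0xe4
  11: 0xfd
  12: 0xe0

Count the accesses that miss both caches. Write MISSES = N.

#0 0xe6→b28/s0 MISS; vc=[]
#1 0x80→b16/s0 MISS; vc=[28]
#2 0x83→b16/s0 L1-HIT; vc=[28]
#3 0x84→b16/s0 L1-HIT; vc=[28]
#4 0x3c→b7/s3 MISS; vc=[28]
#5 0x67→b12/s0 MISS; vc=[28,16]
#6 0x86→b16/s0 VC-HIT; vc=[28,12]
#7 0xe3→b28/s0 VC-HIT; vc=[16,12]
#8 0x61→b12/s0 VC-HIT; vc=[16,28]
#9 0xe3→b28/s0 VC-HIT; vc=[16,12]
#10 0xe4→b28/s0 L1-HIT; vc=[16,12]
#11 0xfd→b31/s3 MISS; vc=[16,12,7]
#12 0xe0→b28/s0 L1-HIT; vc=[16,12,7]

MISSES = 5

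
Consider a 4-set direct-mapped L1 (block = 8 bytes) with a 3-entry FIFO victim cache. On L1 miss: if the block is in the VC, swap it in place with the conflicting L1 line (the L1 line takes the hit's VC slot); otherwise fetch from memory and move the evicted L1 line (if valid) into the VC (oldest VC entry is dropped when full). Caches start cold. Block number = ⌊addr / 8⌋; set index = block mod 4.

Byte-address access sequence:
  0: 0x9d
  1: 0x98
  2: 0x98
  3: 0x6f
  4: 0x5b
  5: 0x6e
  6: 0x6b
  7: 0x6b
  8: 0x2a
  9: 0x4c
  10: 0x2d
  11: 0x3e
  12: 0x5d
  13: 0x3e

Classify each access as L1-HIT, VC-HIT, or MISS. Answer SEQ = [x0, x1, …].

SEQ = [MISS, L1-HIT, L1-HIT, MISS, MISS, L1-HIT, L1-HIT, L1-HIT, MISS, MISS, VC-HIT, MISS, VC-HIT, VC-HIT]

  [0] addr=0x9d blk=19 s=3: MISS | VC []
  [1] addr=0x98 blk=19 s=3: L1-HIT | VC []
  [2] addr=0x98 blk=19 s=3: L1-HIT | VC []
  [3] addr=0x6f blk=13 s=1: MISS | VC []
  [4] addr=0x5b blk=11 s=3: MISS | VC [19]
  [5] addr=0x6e blk=13 s=1: L1-HIT | VC [19]
  [6] addr=0x6b blk=13 s=1: L1-HIT | VC [19]
  [7] addr=0x6b blk=13 s=1: L1-HIT | VC [19]
  [8] addr=0x2a blk=5 s=1: MISS | VC [19, 13]
  [9] addr=0x4c blk=9 s=1: MISS | VC [19, 13, 5]
  [10] addr=0x2d blk=5 s=1: VC-HIT | VC [19, 13, 9]
  [11] addr=0x3e blk=7 s=3: MISS | VC [13, 9, 11]
  [12] addr=0x5d blk=11 s=3: VC-HIT | VC [13, 9, 7]
  [13] addr=0x3e blk=7 s=3: VC-HIT | VC [13, 9, 11]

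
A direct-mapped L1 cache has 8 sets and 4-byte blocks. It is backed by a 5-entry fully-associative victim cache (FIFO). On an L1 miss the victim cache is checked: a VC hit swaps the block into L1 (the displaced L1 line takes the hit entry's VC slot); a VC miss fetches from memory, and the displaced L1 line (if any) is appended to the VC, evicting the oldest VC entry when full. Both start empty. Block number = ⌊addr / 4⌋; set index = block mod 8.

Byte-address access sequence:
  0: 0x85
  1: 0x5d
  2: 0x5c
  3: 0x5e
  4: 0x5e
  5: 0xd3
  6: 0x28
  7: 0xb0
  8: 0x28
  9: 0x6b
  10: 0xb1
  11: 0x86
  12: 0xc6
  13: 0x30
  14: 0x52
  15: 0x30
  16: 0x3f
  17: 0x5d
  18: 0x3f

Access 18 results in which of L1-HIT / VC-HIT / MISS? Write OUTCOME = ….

#0 0x85→b33/s1 MISS; vc=[]
#1 0x5d→b23/s7 MISS; vc=[]
#2 0x5c→b23/s7 L1-HIT; vc=[]
#3 0x5e→b23/s7 L1-HIT; vc=[]
#4 0x5e→b23/s7 L1-HIT; vc=[]
#5 0xd3→b52/s4 MISS; vc=[]
#6 0x28→b10/s2 MISS; vc=[]
#7 0xb0→b44/s4 MISS; vc=[52]
#8 0x28→b10/s2 L1-HIT; vc=[52]
#9 0x6b→b26/s2 MISS; vc=[52,10]
#10 0xb1→b44/s4 L1-HIT; vc=[52,10]
#11 0x86→b33/s1 L1-HIT; vc=[52,10]
#12 0xc6→b49/s1 MISS; vc=[52,10,33]
#13 0x30→b12/s4 MISS; vc=[52,10,33,44]
#14 0x52→b20/s4 MISS; vc=[52,10,33,44,12]
#15 0x30→b12/s4 VC-HIT; vc=[52,10,33,44,20]
#16 0x3f→b15/s7 MISS; vc=[10,33,44,20,23]
#17 0x5d→b23/s7 VC-HIT; vc=[10,33,44,20,15]
#18 0x3f→b15/s7 VC-HIT; vc=[10,33,44,20,23]

OUTCOME = VC-HIT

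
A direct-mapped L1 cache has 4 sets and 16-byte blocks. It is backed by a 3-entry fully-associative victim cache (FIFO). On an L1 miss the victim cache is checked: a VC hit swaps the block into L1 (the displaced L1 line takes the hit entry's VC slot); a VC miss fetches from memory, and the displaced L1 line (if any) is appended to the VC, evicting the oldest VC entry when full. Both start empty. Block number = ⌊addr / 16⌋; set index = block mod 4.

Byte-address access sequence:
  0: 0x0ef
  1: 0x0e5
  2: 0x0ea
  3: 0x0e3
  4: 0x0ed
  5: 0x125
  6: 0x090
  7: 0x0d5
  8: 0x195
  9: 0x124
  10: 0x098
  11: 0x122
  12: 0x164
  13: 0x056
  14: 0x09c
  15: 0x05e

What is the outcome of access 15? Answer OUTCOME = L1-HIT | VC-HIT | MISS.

#0 0xef→b14/s2 MISS; vc=[]
#1 0xe5→b14/s2 L1-HIT; vc=[]
#2 0xea→b14/s2 L1-HIT; vc=[]
#3 0xe3→b14/s2 L1-HIT; vc=[]
#4 0xed→b14/s2 L1-HIT; vc=[]
#5 0x125→b18/s2 MISS; vc=[14]
#6 0x90→b9/s1 MISS; vc=[14]
#7 0xd5→b13/s1 MISS; vc=[14,9]
#8 0x195→b25/s1 MISS; vc=[14,9,13]
#9 0x124→b18/s2 L1-HIT; vc=[14,9,13]
#10 0x98→b9/s1 VC-HIT; vc=[14,25,13]
#11 0x122→b18/s2 L1-HIT; vc=[14,25,13]
#12 0x164→b22/s2 MISS; vc=[25,13,18]
#13 0x56→b5/s1 MISS; vc=[13,18,9]
#14 0x9c→b9/s1 VC-HIT; vc=[13,18,5]
#15 0x5e→b5/s1 VC-HIT; vc=[13,18,9]

OUTCOME = VC-HIT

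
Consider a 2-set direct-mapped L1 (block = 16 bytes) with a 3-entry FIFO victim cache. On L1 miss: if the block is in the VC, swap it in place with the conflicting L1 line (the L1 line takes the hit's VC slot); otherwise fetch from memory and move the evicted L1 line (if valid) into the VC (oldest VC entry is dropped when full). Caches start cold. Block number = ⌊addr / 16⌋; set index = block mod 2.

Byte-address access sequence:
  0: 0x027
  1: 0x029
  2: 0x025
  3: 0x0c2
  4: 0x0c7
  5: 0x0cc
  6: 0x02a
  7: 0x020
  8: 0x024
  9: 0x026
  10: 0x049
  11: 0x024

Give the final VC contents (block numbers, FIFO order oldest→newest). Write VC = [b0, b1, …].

VC = [12, 4]

#0 0x27→b2/s0 MISS; vc=[]
#1 0x29→b2/s0 L1-HIT; vc=[]
#2 0x25→b2/s0 L1-HIT; vc=[]
#3 0xc2→b12/s0 MISS; vc=[2]
#4 0xc7→b12/s0 L1-HIT; vc=[2]
#5 0xcc→b12/s0 L1-HIT; vc=[2]
#6 0x2a→b2/s0 VC-HIT; vc=[12]
#7 0x20→b2/s0 L1-HIT; vc=[12]
#8 0x24→b2/s0 L1-HIT; vc=[12]
#9 0x26→b2/s0 L1-HIT; vc=[12]
#10 0x49→b4/s0 MISS; vc=[12,2]
#11 0x24→b2/s0 VC-HIT; vc=[12,4]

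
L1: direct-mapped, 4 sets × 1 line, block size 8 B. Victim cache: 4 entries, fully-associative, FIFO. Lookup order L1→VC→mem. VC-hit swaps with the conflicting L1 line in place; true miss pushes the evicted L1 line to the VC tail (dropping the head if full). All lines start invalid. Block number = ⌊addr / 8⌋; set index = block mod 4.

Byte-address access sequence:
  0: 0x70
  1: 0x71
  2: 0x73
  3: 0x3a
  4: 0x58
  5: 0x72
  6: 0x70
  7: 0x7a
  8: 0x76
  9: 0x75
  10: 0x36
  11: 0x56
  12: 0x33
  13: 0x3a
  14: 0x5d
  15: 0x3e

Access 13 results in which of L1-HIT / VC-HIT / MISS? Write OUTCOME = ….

0: 0x70 (blk 14, set 2) → MISS  vc=[]
1: 0x71 (blk 14, set 2) → L1-HIT  vc=[]
2: 0x73 (blk 14, set 2) → L1-HIT  vc=[]
3: 0x3a (blk 7, set 3) → MISS  vc=[]
4: 0x58 (blk 11, set 3) → MISS  vc=[7]
5: 0x72 (blk 14, set 2) → L1-HIT  vc=[7]
6: 0x70 (blk 14, set 2) → L1-HIT  vc=[7]
7: 0x7a (blk 15, set 3) → MISS  vc=[7, 11]
8: 0x76 (blk 14, set 2) → L1-HIT  vc=[7, 11]
9: 0x75 (blk 14, set 2) → L1-HIT  vc=[7, 11]
10: 0x36 (blk 6, set 2) → MISS  vc=[7, 11, 14]
11: 0x56 (blk 10, set 2) → MISS  vc=[7, 11, 14, 6]
12: 0x33 (blk 6, set 2) → VC-HIT  vc=[7, 11, 14, 10]
13: 0x3a (blk 7, set 3) → VC-HIT  vc=[15, 11, 14, 10]
14: 0x5d (blk 11, set 3) → VC-HIT  vc=[15, 7, 14, 10]
15: 0x3e (blk 7, set 3) → VC-HIT  vc=[15, 11, 14, 10]

OUTCOME = VC-HIT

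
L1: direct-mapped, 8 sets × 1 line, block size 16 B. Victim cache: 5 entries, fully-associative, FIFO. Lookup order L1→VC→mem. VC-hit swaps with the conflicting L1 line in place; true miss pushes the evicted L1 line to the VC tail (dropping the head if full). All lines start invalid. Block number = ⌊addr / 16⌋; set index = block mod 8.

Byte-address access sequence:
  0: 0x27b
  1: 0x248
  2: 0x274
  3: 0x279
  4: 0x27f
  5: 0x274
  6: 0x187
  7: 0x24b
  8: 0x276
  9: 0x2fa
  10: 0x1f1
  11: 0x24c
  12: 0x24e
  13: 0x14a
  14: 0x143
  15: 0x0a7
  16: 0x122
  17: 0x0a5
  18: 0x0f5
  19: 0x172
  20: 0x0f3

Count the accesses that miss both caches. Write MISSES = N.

MISSES = 10

  [0] addr=0x27b blk=39 s=7: MISS | VC []
  [1] addr=0x248 blk=36 s=4: MISS | VC []
  [2] addr=0x274 blk=39 s=7: L1-HIT | VC []
  [3] addr=0x279 blk=39 s=7: L1-HIT | VC []
  [4] addr=0x27f blk=39 s=7: L1-HIT | VC []
  [5] addr=0x274 blk=39 s=7: L1-HIT | VC []
  [6] addr=0x187 blk=24 s=0: MISS | VC []
  [7] addr=0x24b blk=36 s=4: L1-HIT | VC []
  [8] addr=0x276 blk=39 s=7: L1-HIT | VC []
  [9] addr=0x2fa blk=47 s=7: MISS | VC [39]
  [10] addr=0x1f1 blk=31 s=7: MISS | VC [39, 47]
  [11] addr=0x24c blk=36 s=4: L1-HIT | VC [39, 47]
  [12] addr=0x24e blk=36 s=4: L1-HIT | VC [39, 47]
  [13] addr=0x14a blk=20 s=4: MISS | VC [39, 47, 36]
  [14] addr=0x143 blk=20 s=4: L1-HIT | VC [39, 47, 36]
  [15] addr=0xa7 blk=10 s=2: MISS | VC [39, 47, 36]
  [16] addr=0x122 blk=18 s=2: MISS | VC [39, 47, 36, 10]
  [17] addr=0xa5 blk=10 s=2: VC-HIT | VC [39, 47, 36, 18]
  [18] addr=0xf5 blk=15 s=7: MISS | VC [39, 47, 36, 18, 31]
  [19] addr=0x172 blk=23 s=7: MISS | VC [47, 36, 18, 31, 15]
  [20] addr=0xf3 blk=15 s=7: VC-HIT | VC [47, 36, 18, 31, 23]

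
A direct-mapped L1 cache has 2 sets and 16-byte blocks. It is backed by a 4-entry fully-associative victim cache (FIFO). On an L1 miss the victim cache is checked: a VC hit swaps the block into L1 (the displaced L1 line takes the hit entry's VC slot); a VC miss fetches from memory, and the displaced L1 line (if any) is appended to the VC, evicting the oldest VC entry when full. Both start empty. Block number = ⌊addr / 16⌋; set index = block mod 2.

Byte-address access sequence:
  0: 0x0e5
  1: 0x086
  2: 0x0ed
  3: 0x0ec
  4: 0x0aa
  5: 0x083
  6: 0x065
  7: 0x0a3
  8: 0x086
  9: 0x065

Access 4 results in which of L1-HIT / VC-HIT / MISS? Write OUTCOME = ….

#0 0xe5→b14/s0 MISS; vc=[]
#1 0x86→b8/s0 MISS; vc=[14]
#2 0xed→b14/s0 VC-HIT; vc=[8]
#3 0xec→b14/s0 L1-HIT; vc=[8]
#4 0xaa→b10/s0 MISS; vc=[8,14]
#5 0x83→b8/s0 VC-HIT; vc=[10,14]
#6 0x65→b6/s0 MISS; vc=[10,14,8]
#7 0xa3→b10/s0 VC-HIT; vc=[6,14,8]
#8 0x86→b8/s0 VC-HIT; vc=[6,14,10]
#9 0x65→b6/s0 VC-HIT; vc=[8,14,10]

OUTCOME = MISS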